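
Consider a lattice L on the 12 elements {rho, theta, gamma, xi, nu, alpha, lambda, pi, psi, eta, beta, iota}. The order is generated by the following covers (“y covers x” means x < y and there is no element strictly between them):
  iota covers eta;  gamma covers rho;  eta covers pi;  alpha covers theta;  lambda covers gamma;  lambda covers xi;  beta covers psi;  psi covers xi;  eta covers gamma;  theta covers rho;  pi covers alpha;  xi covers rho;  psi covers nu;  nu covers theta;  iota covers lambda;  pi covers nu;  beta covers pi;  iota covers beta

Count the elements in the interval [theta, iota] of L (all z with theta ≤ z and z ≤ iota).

The interval [theta, iota] = {alpha, beta, eta, iota, nu, pi, psi, theta}, which has 8 elements.

8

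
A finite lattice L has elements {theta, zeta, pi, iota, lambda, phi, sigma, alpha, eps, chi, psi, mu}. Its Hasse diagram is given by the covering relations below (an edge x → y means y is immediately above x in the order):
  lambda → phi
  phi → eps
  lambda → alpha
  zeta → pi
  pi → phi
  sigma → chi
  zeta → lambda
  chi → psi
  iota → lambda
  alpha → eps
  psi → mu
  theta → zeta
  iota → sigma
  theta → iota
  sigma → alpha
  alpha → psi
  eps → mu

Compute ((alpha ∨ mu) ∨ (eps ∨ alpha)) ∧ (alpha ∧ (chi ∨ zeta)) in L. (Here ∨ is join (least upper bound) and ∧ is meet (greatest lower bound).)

alpha

alpha ∨ mu = mu
eps ∨ alpha = eps
mu ∨ eps = mu
chi ∨ zeta = psi
alpha ∧ psi = alpha
mu ∧ alpha = alpha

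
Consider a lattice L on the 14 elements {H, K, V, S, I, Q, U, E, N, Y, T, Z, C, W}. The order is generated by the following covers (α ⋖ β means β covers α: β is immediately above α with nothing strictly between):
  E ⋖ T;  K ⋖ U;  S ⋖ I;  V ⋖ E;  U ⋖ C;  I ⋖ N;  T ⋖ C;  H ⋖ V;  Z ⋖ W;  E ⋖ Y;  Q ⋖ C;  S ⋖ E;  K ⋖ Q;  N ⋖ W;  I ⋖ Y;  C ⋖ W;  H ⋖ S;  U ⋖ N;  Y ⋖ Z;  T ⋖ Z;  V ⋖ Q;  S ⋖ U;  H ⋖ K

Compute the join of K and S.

Common upper bounds of {K, S}: C, N, U, W.
The least among these is U.

U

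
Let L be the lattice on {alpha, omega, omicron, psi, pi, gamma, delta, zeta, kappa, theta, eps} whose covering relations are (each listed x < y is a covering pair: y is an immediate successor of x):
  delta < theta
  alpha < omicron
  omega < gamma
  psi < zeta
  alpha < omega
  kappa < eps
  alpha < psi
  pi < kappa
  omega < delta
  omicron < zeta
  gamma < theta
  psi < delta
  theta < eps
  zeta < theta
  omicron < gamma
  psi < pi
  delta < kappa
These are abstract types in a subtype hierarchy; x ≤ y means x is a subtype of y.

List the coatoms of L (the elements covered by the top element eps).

The coatoms are exactly the elements covered by eps: kappa, theta.

kappa, theta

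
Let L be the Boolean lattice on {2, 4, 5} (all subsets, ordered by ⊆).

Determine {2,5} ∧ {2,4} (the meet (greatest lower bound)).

Under ⊆, meet is intersection: {2,5} ∩ {2,4} = {2}.

{2}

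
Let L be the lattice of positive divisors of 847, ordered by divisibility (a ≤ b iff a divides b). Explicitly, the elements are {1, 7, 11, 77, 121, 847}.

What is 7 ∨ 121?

847

In the divisibility order, the join is the least common multiple: lcm(7, 121) = 847.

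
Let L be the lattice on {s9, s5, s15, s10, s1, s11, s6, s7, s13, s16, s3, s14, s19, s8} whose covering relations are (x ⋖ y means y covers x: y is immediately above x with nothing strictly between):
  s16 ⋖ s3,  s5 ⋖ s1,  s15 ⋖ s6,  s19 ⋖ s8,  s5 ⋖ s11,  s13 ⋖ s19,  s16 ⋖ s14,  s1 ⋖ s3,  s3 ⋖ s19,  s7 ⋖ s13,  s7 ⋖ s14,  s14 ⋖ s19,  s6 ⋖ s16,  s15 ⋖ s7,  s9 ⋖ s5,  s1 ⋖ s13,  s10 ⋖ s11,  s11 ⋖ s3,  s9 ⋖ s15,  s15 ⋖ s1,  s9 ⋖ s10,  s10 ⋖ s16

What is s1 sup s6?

s3

Common upper bounds of {s1, s6}: s19, s3, s8.
The least among these is s3.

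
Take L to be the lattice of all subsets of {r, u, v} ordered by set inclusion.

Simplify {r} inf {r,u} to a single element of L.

{r}

{r} ∧ {r,u} = {r}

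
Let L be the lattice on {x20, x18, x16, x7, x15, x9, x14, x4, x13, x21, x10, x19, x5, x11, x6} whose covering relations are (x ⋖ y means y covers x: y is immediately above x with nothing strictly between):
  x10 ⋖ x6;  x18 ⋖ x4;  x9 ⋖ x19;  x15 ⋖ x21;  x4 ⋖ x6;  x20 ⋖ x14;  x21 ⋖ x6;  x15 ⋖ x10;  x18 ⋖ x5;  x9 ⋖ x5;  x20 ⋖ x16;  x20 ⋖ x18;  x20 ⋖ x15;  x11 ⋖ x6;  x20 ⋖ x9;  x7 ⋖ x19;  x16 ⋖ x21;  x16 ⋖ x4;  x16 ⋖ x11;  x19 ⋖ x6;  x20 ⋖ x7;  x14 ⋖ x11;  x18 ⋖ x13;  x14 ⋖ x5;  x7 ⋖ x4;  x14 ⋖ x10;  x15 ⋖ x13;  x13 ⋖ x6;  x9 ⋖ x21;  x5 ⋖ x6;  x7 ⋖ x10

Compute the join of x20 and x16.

Common upper bounds of {x20, x16}: x11, x16, x21, x4, x6.
The least among these is x16.

x16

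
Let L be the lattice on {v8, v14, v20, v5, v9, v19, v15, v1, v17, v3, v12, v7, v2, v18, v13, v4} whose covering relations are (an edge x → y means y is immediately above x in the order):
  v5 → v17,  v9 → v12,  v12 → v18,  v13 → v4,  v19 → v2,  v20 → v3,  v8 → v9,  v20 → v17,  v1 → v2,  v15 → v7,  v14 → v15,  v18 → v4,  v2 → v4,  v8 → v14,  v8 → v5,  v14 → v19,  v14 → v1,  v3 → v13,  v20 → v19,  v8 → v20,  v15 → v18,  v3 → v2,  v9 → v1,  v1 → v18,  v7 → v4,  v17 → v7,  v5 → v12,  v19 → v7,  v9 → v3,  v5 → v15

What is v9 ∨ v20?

Common upper bounds of {v9, v20}: v13, v2, v3, v4.
The least among these is v3.

v3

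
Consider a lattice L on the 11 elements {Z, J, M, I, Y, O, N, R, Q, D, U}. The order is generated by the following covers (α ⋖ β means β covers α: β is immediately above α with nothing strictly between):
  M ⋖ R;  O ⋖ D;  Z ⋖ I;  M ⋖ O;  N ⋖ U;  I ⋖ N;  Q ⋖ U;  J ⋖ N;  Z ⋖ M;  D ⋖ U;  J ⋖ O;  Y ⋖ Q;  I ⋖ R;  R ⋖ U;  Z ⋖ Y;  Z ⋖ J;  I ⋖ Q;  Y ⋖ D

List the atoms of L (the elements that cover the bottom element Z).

I, J, M, Y

The atoms are exactly the elements that cover Z: I, J, M, Y.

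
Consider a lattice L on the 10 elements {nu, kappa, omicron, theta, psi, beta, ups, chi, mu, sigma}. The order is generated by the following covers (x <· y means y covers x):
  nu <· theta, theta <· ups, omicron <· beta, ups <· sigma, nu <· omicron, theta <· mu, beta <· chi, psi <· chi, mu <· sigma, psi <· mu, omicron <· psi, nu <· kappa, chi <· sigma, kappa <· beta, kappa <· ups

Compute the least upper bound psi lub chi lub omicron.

Common upper bounds of {psi, chi, omicron}: chi, sigma.
The least among these is chi.

chi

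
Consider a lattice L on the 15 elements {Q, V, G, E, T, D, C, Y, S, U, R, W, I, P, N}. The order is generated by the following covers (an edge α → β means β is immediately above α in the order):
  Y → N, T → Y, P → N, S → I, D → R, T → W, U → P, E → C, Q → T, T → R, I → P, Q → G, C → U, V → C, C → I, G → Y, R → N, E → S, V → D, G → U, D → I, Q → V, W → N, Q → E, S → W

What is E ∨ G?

U

Common upper bounds of {E, G}: N, P, U.
The least among these is U.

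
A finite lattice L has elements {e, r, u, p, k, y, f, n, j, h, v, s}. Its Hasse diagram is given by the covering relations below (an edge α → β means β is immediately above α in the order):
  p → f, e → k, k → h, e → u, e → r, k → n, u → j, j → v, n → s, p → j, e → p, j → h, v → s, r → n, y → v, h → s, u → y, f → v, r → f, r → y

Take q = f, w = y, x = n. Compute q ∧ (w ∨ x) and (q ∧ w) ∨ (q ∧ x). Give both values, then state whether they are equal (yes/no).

f; r; no

w ∨ x = s, so q ∧ (w ∨ x) = f ∧ s = f.
q ∧ w = r and q ∧ x = r, so (q ∧ w) ∨ (q ∧ x) = r ∨ r = r.
Equal: no.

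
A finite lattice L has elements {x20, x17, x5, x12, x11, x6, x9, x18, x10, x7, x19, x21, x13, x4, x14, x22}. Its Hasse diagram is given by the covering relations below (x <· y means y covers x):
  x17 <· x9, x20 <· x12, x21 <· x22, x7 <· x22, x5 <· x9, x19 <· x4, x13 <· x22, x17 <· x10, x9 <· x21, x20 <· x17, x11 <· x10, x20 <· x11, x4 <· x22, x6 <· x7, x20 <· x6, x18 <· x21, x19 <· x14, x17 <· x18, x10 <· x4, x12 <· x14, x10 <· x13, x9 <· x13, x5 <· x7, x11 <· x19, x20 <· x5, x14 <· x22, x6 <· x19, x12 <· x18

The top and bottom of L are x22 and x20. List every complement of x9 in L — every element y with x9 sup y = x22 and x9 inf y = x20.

x14, x19, x6

Need y with x9 ∨ y = x22 and x9 ∧ y = x20.
Checking each element gives: x14, x19, x6.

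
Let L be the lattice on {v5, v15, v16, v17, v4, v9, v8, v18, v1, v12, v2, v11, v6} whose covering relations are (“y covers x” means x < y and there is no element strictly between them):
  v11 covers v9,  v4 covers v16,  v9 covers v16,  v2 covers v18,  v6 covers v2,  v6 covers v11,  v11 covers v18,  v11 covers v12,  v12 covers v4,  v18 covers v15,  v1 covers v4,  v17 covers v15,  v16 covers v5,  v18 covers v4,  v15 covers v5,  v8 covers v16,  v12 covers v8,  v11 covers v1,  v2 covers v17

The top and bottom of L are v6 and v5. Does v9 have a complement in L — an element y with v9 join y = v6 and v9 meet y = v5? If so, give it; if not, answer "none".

Need y with v9 ∨ y = v6 and v9 ∧ y = v5.
Checking each element gives: v17.

v17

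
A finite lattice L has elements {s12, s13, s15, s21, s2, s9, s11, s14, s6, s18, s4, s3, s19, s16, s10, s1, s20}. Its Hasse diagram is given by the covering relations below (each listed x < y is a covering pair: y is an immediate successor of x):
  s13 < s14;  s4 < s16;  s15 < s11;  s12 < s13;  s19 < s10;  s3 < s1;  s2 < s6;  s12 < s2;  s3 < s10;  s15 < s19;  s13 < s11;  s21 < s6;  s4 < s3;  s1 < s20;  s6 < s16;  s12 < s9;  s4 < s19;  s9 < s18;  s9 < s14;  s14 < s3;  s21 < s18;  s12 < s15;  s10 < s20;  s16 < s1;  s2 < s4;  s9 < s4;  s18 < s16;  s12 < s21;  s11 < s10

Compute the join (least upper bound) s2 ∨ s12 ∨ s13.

Common upper bounds of {s2, s12, s13}: s1, s10, s20, s3.
The least among these is s3.

s3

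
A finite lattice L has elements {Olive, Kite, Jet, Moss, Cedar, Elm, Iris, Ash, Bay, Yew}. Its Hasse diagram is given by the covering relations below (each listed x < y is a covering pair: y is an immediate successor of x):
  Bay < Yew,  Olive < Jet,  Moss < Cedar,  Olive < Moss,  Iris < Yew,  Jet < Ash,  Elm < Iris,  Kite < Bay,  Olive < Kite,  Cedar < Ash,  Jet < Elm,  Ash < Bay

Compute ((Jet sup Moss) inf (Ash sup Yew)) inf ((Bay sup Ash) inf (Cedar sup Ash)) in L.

Ash

Jet ∨ Moss = Ash
Ash ∨ Yew = Yew
Ash ∧ Yew = Ash
Bay ∨ Ash = Bay
Cedar ∨ Ash = Ash
Bay ∧ Ash = Ash
Ash ∧ Ash = Ash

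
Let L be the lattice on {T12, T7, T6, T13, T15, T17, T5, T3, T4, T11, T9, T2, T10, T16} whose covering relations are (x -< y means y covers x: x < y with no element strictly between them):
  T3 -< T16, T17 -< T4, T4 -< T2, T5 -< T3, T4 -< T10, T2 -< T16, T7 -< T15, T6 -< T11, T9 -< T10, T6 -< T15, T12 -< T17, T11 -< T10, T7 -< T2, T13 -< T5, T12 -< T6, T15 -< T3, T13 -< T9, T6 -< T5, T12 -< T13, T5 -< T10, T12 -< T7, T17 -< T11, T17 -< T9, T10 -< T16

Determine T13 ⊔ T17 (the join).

Common upper bounds of {T13, T17}: T10, T16, T9.
The least among these is T9.

T9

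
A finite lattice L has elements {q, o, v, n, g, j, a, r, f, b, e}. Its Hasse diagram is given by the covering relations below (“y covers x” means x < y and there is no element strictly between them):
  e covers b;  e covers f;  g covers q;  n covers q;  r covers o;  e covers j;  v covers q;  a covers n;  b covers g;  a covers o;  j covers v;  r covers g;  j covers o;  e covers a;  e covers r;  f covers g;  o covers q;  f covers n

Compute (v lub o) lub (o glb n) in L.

j

v ∨ o = j
o ∧ n = q
j ∨ q = j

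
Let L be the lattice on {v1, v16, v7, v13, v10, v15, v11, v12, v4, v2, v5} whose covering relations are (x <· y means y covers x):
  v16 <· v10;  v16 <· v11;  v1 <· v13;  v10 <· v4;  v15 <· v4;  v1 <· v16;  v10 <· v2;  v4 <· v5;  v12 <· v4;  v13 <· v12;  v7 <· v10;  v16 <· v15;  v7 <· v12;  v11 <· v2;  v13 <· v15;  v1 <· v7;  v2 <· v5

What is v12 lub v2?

Common upper bounds of {v12, v2}: v5.
The least among these is v5.

v5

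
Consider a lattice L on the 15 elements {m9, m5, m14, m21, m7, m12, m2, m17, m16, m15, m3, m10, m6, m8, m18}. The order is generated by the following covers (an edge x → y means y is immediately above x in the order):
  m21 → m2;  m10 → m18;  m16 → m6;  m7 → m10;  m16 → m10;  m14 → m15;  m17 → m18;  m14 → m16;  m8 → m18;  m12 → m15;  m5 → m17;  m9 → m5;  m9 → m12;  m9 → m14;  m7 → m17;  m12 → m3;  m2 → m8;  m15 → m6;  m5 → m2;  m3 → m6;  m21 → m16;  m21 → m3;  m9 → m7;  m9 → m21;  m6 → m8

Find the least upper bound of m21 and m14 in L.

Common upper bounds of {m21, m14}: m10, m16, m18, m6, m8.
The least among these is m16.

m16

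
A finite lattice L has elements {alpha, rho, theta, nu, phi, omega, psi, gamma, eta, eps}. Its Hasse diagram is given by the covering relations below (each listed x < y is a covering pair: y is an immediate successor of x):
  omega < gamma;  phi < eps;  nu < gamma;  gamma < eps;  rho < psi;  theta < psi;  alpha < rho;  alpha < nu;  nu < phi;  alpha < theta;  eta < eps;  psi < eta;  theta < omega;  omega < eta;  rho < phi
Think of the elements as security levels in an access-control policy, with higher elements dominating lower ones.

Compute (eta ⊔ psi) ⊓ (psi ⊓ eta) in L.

eta ∨ psi = eta
psi ∧ eta = psi
eta ∧ psi = psi

psi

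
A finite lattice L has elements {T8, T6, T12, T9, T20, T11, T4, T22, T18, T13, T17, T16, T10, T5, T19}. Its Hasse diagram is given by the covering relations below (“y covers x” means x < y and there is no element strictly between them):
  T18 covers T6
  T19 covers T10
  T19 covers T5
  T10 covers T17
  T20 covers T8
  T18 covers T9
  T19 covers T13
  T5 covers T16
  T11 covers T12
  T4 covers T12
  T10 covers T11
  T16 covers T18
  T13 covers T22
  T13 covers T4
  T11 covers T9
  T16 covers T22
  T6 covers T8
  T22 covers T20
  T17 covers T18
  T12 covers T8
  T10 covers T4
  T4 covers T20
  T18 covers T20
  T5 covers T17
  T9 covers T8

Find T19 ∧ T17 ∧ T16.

T18

Common lower bounds of {T19, T17, T16}: T18, T20, T6, T8, T9.
The greatest among these is T18.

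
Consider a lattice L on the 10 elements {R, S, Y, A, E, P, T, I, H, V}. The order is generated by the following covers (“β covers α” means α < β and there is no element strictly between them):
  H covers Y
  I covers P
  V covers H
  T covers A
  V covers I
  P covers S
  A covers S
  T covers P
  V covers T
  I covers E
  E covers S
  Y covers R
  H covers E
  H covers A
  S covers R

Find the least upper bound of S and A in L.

A

Common upper bounds of {S, A}: A, H, T, V.
The least among these is A.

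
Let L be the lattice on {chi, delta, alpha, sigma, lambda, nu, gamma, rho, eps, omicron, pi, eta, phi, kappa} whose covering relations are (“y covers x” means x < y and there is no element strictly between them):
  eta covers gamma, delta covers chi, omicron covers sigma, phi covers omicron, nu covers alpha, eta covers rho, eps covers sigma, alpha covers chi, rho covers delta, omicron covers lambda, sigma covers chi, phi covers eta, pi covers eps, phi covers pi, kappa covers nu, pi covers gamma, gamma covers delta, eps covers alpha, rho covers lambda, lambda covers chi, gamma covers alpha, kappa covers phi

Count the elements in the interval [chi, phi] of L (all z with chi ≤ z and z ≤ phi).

The interval [chi, phi] = {alpha, chi, delta, eps, eta, gamma, lambda, omicron, phi, pi, rho, sigma}, which has 12 elements.

12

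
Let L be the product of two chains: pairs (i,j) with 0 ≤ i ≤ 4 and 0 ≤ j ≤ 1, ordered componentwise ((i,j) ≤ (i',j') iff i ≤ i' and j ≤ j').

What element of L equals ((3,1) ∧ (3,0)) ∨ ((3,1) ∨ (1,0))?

(3,1) ∧ (3,0) = (3,0)
(3,1) ∨ (1,0) = (3,1)
(3,0) ∨ (3,1) = (3,1)

(3,1)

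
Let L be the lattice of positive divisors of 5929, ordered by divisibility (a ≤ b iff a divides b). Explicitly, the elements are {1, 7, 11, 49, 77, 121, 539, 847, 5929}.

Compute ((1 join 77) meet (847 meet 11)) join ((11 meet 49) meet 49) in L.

11

1 ∨ 77 = 77
847 ∧ 11 = 11
77 ∧ 11 = 11
11 ∧ 49 = 1
1 ∧ 49 = 1
11 ∨ 1 = 11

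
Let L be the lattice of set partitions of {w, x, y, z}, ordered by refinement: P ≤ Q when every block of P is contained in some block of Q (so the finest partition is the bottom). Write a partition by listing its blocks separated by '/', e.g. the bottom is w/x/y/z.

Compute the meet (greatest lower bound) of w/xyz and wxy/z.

w/xy/z

The meet (common refinement) of w/xyz and wxy/z intersects blocks pairwise, giving w/xy/z.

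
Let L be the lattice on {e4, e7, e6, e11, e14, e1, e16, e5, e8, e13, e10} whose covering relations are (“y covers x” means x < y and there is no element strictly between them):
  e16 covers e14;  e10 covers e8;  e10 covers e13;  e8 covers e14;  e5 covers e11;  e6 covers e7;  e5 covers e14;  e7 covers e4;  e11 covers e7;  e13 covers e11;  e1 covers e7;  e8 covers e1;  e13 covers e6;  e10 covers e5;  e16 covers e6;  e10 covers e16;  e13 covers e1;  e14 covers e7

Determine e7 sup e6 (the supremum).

e6

Common upper bounds of {e7, e6}: e10, e13, e16, e6.
The least among these is e6.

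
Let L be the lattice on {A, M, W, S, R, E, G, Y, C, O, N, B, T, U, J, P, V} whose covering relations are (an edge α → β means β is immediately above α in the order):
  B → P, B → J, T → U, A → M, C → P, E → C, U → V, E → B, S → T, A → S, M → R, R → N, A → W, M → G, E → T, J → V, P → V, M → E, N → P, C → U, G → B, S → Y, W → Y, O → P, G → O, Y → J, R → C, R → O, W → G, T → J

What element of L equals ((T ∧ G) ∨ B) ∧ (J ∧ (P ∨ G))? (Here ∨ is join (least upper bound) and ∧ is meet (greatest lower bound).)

T ∧ G = M
M ∨ B = B
P ∨ G = P
J ∧ P = B
B ∧ B = B

B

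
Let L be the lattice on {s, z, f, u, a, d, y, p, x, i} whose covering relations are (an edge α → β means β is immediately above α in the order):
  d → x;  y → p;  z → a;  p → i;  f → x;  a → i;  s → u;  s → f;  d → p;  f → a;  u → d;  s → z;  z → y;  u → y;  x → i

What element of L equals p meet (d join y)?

p

d ∨ y = p
p ∧ p = p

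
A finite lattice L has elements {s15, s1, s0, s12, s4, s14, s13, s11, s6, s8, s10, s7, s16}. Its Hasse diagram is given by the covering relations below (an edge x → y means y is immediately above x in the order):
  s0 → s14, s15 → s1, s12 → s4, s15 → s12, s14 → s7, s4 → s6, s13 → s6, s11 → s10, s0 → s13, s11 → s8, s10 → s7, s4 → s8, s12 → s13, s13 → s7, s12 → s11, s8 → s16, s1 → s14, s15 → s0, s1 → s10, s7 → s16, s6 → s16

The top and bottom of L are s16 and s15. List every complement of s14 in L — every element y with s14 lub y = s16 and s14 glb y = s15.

Need y with s14 ∨ y = s16 and s14 ∧ y = s15.
Checking each element gives: s4, s8.

s4, s8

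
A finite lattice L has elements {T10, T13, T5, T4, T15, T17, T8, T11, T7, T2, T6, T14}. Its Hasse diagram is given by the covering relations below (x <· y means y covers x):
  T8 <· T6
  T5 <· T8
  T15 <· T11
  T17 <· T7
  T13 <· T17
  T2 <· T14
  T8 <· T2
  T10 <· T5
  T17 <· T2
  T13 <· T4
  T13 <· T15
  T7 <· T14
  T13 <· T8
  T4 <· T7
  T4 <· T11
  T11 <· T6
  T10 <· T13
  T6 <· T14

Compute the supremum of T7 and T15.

T14

Common upper bounds of {T7, T15}: T14.
The least among these is T14.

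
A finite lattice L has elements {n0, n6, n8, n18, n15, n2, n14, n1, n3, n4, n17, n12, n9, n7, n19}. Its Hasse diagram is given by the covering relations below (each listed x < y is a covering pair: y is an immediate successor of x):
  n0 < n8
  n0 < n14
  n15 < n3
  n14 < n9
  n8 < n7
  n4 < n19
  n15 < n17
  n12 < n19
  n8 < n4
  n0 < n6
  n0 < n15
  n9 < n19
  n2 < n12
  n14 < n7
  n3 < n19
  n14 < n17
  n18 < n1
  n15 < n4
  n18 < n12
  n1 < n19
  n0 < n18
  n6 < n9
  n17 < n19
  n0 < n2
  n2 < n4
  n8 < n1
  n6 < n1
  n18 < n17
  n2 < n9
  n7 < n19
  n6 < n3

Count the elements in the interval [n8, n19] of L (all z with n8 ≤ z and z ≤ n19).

5

The interval [n8, n19] = {n1, n19, n4, n7, n8}, which has 5 elements.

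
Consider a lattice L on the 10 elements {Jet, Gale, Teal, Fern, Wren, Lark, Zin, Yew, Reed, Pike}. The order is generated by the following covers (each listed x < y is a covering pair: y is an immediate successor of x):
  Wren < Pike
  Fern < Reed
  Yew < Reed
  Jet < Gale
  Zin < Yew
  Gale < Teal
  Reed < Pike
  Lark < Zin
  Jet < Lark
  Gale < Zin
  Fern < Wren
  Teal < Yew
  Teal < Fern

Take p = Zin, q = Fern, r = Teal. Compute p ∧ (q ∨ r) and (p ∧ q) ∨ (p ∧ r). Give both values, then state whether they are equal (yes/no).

Gale; Gale; yes

q ∨ r = Fern, so p ∧ (q ∨ r) = Zin ∧ Fern = Gale.
p ∧ q = Gale and p ∧ r = Gale, so (p ∧ q) ∨ (p ∧ r) = Gale ∨ Gale = Gale.
Equal: yes.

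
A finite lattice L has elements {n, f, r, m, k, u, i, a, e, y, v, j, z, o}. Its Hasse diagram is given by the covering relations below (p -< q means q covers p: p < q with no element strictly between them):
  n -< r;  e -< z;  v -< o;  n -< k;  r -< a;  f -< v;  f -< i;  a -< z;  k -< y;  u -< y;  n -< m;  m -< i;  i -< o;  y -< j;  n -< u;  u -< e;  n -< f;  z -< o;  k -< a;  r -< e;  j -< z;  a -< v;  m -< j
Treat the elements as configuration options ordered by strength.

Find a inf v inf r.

r

Common lower bounds of {a, v, r}: n, r.
The greatest among these is r.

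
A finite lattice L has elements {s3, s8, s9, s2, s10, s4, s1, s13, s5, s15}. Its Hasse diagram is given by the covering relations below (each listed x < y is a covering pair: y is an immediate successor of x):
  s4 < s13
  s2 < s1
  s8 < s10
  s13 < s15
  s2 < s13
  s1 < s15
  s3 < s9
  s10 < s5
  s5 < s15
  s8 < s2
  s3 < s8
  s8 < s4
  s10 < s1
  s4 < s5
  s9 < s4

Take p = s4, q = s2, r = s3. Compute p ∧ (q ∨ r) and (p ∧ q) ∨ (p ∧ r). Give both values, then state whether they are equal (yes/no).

s8; s8; yes

q ∨ r = s2, so p ∧ (q ∨ r) = s4 ∧ s2 = s8.
p ∧ q = s8 and p ∧ r = s3, so (p ∧ q) ∨ (p ∧ r) = s8 ∨ s3 = s8.
Equal: yes.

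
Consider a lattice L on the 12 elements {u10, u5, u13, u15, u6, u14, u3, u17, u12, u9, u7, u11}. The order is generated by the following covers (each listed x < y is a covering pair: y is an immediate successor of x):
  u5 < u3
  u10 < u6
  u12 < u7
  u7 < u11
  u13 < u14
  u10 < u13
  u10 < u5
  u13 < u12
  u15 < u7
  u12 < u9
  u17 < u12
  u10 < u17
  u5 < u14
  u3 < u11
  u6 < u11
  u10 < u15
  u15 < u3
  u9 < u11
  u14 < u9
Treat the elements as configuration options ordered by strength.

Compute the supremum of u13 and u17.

Common upper bounds of {u13, u17}: u11, u12, u7, u9.
The least among these is u12.

u12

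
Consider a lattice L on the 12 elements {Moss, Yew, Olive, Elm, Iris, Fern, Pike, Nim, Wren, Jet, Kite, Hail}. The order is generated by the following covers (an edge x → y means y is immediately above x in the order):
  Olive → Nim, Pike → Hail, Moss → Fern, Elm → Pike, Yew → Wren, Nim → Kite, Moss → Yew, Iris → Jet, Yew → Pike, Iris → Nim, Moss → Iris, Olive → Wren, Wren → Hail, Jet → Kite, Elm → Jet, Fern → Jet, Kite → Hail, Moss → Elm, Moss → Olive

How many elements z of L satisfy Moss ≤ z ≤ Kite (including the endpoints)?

The interval [Moss, Kite] = {Elm, Fern, Iris, Jet, Kite, Moss, Nim, Olive}, which has 8 elements.

8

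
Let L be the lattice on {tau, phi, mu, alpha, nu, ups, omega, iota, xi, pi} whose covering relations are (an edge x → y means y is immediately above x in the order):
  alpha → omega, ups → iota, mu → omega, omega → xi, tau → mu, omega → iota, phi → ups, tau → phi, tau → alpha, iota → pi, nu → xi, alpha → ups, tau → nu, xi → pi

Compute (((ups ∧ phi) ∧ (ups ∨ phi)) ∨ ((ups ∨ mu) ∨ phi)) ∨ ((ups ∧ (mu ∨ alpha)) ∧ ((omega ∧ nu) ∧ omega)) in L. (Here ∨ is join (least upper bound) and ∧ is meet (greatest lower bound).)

iota

ups ∧ phi = phi
ups ∨ phi = ups
phi ∧ ups = phi
ups ∨ mu = iota
iota ∨ phi = iota
phi ∨ iota = iota
mu ∨ alpha = omega
ups ∧ omega = alpha
omega ∧ nu = tau
tau ∧ omega = tau
alpha ∧ tau = tau
iota ∨ tau = iota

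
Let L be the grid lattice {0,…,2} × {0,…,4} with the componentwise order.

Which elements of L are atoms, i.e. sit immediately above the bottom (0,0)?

The atoms are exactly the elements that cover (0,0): (0,1), (1,0).

(0,1), (1,0)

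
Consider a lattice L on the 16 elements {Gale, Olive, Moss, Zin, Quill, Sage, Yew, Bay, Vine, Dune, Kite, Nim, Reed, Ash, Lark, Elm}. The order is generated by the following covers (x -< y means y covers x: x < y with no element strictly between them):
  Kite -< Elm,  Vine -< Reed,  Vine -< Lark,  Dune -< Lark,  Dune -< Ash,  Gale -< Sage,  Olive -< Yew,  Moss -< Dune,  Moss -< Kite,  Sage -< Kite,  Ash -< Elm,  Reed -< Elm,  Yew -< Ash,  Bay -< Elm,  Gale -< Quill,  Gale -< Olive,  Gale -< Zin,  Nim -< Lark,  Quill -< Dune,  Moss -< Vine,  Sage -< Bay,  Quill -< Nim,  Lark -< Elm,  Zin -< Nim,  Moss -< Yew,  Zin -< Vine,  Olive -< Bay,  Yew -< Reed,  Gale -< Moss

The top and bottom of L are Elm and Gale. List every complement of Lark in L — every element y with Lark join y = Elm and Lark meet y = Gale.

Need y with Lark ∨ y = Elm and Lark ∧ y = Gale.
Checking each element gives: Bay, Olive, Sage.

Bay, Olive, Sage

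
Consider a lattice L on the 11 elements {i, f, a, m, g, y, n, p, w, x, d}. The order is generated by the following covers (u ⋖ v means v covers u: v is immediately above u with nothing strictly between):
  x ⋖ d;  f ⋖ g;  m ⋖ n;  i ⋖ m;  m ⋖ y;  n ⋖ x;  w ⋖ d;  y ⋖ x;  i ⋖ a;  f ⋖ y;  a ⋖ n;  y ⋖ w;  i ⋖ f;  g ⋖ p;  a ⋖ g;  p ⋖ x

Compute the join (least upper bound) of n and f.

Common upper bounds of {n, f}: d, x.
The least among these is x.

x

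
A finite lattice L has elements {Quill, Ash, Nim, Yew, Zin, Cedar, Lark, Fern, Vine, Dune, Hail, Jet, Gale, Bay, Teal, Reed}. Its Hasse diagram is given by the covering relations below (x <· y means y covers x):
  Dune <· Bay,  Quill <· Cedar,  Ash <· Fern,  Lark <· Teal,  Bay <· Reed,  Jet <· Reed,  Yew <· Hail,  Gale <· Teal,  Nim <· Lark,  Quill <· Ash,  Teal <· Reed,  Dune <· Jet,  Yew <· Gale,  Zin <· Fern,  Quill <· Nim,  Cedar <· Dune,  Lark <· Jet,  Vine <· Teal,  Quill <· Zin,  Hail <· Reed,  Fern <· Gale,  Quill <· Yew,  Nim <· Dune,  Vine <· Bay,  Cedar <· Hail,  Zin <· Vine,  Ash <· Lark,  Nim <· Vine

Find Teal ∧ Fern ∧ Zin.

Common lower bounds of {Teal, Fern, Zin}: Quill, Zin.
The greatest among these is Zin.

Zin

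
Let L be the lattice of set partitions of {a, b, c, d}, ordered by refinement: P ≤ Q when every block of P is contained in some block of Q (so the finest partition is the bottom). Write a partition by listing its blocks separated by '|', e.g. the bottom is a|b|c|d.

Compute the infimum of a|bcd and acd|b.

a|b|cd

The meet (common refinement) of a|bcd and acd|b intersects blocks pairwise, giving a|b|cd.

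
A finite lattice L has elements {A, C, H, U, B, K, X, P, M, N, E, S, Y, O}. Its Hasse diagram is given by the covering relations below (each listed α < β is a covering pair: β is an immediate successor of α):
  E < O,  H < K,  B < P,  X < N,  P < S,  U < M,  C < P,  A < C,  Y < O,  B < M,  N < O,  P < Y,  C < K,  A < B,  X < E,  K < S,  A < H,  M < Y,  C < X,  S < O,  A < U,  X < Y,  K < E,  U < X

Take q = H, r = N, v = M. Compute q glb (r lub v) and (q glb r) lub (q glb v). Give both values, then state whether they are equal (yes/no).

H; A; no

r lub v = O, so q glb (r lub v) = H glb O = H.
q glb r = A and q glb v = A, so (q glb r) lub (q glb v) = A lub A = A.
Equal: no.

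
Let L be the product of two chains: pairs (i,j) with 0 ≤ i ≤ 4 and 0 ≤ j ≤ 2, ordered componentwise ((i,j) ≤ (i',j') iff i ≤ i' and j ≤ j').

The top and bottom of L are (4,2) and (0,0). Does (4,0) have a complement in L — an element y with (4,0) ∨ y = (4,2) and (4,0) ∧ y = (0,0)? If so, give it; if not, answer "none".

Need y with (4,0) ∨ y = (4,2) and (4,0) ∧ y = (0,0).
Checking each element gives: (0,2).

(0,2)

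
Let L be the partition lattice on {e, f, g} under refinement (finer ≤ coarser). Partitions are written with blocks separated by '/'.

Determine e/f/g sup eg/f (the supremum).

Common upper bounds of {e/f/g, eg/f}: efg, eg/f.
The least among these is eg/f.

eg/f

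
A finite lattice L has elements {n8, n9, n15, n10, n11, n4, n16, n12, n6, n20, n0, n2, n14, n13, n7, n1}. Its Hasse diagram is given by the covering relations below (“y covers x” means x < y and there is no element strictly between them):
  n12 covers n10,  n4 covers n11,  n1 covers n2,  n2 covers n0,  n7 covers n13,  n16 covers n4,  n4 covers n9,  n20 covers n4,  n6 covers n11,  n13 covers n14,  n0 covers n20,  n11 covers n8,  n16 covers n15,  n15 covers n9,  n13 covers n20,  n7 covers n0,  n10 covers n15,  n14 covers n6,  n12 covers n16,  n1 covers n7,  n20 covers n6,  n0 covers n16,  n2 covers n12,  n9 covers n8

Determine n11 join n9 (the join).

n4

Common upper bounds of {n11, n9}: n0, n1, n12, n13, n16, n2, n20, n4, n7.
The least among these is n4.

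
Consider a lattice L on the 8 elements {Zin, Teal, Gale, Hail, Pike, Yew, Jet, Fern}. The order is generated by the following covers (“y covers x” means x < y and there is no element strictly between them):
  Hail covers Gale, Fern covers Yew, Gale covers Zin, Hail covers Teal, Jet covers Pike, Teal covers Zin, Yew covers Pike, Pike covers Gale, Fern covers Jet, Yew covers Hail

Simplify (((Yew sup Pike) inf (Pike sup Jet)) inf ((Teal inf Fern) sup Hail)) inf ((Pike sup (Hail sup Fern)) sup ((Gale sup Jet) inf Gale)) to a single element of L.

Gale

Yew ∨ Pike = Yew
Pike ∨ Jet = Jet
Yew ∧ Jet = Pike
Teal ∧ Fern = Teal
Teal ∨ Hail = Hail
Pike ∧ Hail = Gale
Hail ∨ Fern = Fern
Pike ∨ Fern = Fern
Gale ∨ Jet = Jet
Jet ∧ Gale = Gale
Fern ∨ Gale = Fern
Gale ∧ Fern = Gale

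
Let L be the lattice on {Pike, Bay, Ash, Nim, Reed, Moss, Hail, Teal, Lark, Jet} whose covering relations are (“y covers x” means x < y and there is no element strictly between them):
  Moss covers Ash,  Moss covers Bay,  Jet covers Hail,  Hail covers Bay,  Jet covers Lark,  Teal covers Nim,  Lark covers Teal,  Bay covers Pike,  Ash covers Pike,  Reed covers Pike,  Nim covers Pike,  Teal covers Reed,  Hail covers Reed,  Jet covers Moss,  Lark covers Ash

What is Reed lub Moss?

Jet

Common upper bounds of {Reed, Moss}: Jet.
The least among these is Jet.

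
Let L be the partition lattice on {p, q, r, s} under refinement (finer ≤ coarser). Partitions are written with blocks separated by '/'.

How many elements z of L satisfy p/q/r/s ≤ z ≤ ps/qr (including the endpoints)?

The interval [p/q/r/s, ps/qr] = {p/q/r/s, p/qr/s, ps/q/r, ps/qr}, which has 4 elements.

4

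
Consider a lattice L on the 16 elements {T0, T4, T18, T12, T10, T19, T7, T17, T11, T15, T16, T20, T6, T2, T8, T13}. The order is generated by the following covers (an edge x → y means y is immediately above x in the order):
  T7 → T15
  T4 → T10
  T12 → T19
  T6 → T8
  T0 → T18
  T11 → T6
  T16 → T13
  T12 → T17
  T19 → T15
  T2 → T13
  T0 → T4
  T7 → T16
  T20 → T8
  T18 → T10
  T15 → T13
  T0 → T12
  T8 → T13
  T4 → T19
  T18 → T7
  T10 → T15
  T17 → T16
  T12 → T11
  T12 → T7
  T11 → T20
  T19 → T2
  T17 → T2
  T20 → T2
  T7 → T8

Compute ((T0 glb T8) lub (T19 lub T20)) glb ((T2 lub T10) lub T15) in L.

T0 ∧ T8 = T0
T19 ∨ T20 = T2
T0 ∨ T2 = T2
T2 ∨ T10 = T13
T13 ∨ T15 = T13
T2 ∧ T13 = T2

T2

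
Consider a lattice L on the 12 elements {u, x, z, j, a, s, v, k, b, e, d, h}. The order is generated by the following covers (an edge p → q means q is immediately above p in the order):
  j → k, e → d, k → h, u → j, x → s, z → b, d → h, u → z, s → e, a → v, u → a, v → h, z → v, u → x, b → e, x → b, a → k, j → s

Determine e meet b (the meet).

b

Common lower bounds of {e, b}: b, u, x, z.
The greatest among these is b.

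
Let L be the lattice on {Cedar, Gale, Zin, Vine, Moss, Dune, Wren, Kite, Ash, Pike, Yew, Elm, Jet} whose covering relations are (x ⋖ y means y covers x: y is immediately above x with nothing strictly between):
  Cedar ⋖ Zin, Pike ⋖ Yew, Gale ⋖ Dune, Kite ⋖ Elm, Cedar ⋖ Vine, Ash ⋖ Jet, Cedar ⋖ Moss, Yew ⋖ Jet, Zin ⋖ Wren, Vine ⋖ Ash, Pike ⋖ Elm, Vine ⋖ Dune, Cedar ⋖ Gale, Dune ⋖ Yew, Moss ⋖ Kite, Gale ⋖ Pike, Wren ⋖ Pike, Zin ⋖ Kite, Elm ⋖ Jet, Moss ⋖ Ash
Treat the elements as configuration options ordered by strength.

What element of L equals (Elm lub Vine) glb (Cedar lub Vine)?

Vine

Elm ∨ Vine = Jet
Cedar ∨ Vine = Vine
Jet ∧ Vine = Vine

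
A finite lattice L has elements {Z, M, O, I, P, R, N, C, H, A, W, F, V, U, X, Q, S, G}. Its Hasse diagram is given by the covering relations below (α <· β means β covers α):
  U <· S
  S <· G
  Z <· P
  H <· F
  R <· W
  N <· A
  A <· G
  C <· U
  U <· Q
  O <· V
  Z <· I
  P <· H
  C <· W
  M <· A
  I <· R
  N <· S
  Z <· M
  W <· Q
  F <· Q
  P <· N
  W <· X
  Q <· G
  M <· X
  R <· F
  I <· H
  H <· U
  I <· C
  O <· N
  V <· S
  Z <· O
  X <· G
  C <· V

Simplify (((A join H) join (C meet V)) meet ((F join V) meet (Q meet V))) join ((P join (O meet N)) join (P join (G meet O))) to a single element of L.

A ∨ H = G
C ∧ V = C
G ∨ C = G
F ∨ V = G
Q ∧ V = C
G ∧ C = C
G ∧ C = C
O ∧ N = O
P ∨ O = N
G ∧ O = O
P ∨ O = N
N ∨ N = N
C ∨ N = S

S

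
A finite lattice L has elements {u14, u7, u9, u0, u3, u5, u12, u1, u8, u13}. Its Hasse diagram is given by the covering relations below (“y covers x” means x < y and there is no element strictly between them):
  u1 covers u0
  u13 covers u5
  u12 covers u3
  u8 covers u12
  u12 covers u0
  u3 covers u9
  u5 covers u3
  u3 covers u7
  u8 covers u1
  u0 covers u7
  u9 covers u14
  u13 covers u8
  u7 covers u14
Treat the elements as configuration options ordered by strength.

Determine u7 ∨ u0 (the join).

Common upper bounds of {u7, u0}: u0, u1, u12, u13, u8.
The least among these is u0.

u0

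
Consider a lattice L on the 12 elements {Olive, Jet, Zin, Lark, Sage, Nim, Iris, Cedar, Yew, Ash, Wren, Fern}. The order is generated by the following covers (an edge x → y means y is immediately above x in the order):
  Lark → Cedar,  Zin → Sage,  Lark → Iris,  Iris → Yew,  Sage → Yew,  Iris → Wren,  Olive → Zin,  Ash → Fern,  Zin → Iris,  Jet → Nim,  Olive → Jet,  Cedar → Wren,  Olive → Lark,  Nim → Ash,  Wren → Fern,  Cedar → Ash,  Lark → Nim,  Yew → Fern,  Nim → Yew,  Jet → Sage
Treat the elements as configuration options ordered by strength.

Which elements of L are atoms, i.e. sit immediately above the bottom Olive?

Jet, Lark, Zin

The atoms are exactly the elements that cover Olive: Jet, Lark, Zin.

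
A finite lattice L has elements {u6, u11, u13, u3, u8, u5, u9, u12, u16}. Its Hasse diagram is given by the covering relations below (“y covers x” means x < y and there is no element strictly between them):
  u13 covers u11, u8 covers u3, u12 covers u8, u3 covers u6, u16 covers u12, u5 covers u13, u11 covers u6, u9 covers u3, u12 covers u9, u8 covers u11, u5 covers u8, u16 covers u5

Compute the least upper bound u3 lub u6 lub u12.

u12

Common upper bounds of {u3, u6, u12}: u12, u16.
The least among these is u12.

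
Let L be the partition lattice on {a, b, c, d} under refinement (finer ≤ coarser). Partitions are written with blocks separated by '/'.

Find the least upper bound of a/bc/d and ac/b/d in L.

abc/d

Common upper bounds of {a/bc/d, ac/b/d}: abc/d, abcd.
The least among these is abc/d.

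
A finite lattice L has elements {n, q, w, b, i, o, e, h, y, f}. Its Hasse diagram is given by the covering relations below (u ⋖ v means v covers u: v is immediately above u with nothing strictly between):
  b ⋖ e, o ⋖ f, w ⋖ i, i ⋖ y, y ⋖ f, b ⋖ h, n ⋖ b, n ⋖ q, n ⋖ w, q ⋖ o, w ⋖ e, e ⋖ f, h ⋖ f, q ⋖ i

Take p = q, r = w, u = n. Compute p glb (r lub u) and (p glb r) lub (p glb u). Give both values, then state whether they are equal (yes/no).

r lub u = w, so p glb (r lub u) = q glb w = n.
p glb r = n and p glb u = n, so (p glb r) lub (p glb u) = n lub n = n.
Equal: yes.

n; n; yes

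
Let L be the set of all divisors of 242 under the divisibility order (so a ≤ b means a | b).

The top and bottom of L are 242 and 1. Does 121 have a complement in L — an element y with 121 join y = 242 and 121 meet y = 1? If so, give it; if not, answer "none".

2

Need y with 121 ∨ y = 242 and 121 ∧ y = 1.
Checking each element gives: 2.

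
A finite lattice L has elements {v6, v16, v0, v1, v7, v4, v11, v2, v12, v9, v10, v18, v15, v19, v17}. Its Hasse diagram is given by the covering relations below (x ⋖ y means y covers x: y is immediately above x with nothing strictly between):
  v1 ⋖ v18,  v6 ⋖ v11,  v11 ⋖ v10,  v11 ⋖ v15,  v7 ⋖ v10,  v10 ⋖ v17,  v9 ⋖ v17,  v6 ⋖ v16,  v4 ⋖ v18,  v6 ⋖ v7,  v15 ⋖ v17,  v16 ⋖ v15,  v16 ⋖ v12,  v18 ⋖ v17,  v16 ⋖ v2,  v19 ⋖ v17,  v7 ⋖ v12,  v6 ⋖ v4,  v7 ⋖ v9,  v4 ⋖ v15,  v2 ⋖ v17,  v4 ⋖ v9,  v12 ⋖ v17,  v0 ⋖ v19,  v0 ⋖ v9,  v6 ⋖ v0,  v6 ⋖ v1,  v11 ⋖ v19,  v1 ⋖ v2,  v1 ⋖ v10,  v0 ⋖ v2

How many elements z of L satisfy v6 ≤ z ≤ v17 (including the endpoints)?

The interval [v6, v17] = {v0, v1, v10, v11, v12, v15, v16, v17, v18, v19, v2, v4, v6, v7, v9}, which has 15 elements.

15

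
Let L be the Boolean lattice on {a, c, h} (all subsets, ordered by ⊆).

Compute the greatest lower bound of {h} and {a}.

{}

Common lower bounds of {{h}, {a}}: {}.
The greatest among these is {}.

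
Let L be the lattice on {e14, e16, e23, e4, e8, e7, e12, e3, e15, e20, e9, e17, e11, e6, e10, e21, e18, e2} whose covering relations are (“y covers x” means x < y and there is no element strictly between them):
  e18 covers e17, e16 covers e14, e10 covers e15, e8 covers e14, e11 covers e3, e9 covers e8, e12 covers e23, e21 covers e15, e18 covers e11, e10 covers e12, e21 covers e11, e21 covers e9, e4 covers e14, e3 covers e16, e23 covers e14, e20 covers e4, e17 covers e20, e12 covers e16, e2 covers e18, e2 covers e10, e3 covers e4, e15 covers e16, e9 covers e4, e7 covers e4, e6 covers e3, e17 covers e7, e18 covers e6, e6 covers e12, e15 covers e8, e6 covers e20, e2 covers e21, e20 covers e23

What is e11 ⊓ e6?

e3

Common lower bounds of {e11, e6}: e14, e16, e3, e4.
The greatest among these is e3.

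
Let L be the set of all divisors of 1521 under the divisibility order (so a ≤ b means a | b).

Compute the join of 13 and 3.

39

In the divisibility order, the join is the least common multiple: lcm(13, 3) = 39.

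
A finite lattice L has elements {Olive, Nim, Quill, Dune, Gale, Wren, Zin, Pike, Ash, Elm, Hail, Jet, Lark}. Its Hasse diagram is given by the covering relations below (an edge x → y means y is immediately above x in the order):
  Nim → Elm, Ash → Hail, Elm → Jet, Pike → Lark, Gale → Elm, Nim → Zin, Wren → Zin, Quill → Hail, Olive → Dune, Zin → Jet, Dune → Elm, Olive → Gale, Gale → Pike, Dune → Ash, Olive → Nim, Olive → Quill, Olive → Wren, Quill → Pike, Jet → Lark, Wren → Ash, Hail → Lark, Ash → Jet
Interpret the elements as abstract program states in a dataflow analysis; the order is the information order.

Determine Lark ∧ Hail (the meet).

Common lower bounds of {Lark, Hail}: Ash, Dune, Hail, Olive, Quill, Wren.
The greatest among these is Hail.

Hail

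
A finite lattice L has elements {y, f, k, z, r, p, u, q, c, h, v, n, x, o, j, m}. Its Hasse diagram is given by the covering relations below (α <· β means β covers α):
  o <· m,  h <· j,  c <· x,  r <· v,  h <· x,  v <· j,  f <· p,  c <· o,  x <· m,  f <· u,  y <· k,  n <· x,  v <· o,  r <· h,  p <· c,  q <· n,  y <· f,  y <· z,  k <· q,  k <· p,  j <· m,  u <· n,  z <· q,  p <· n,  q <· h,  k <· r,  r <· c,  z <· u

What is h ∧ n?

q

Common lower bounds of {h, n}: k, q, y, z.
The greatest among these is q.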